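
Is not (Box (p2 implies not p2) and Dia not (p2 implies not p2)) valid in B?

Valid in B

Tableau for the negation Box (p2 implies not p2) and Dia not (p2 implies not p2):
1. Box (p2 implies not p2) and Dia not (p2 implies not p2), w0
2. Box (p2 implies not p2), w0
3. Dia not (p2 implies not p2), w0
4. p2 implies not p2, w0
5. not p2, w0
6. not (p2 implies not p2), w1
7. p2, w1
8. p2 implies not p2, w1
9. not p2, w1
Accessibility: w0Rw0, w0Rw1, w1Rw0, w1Rw1
Branch closes: p2 and not p2 both at w1.
All branches of the negation close; one closing branch shown above.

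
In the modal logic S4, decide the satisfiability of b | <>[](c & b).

Yes, satisfiable

1. b | <>[](c & b), w0
2. <>[](c & b), w0
3. [](c & b), w1
4. c & b, w1
5. c, w1
6. b, w1
Accessibility: w0Rw0, w0Rw1, w1Rw1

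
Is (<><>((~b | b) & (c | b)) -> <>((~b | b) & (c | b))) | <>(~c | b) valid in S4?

Tableau for the negation ~((<><>((~b | b) & (c | b)) -> <>((~b | b) & (c | b))) | <>(~c | b)):
1. ~((<><>((~b | b) & (c | b)) -> <>((~b | b) & (c | b))) | <>(~c | b)), u
2. ~(<><>((~b | b) & (c | b)) -> <>((~b | b) & (c | b))), u
3. ~<>(~c | b), u
4. <><>((~b | b) & (c | b)), u
5. ~<>((~b | b) & (c | b)), u
6. ~(~c | b), u
7. c, u
8. ~b, u
9. ~((~b | b) & (c | b)), u
10. ~(c | b), u
11. ~c, u
Accessibility: uRu
Branch closes: c and ~c both at u.
All branches of the negation close; one closing branch shown above.

Yes, valid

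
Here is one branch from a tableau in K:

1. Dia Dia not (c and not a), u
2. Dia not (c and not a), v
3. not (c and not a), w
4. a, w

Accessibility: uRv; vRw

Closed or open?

No, open

No world carries both an atom and its negation.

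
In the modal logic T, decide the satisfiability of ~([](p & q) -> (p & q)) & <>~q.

1. ~([](p & q) -> (p & q)) & <>~q, w0
2. ~([](p & q) -> (p & q)), w0   [&-rule on 1]
3. <>~q, w0   [&-rule on 1]
4. [](p & q), w0   [~->-rule on 2]
5. ~(p & q), w0   [~->-rule on 2]
6. p & q, w0   [[]-rule on 4 via w0Rw0]
7. p, w0   [&-rule on 6]
8. q, w0   [&-rule on 6]
9. ~q, w0   [~&-rule on 5 (branches; this branch)]
Accessibility: w0Rw0
Branch closes: q and ~q both at w0.
Every branch closes; the branch above is one of them.

Unsatisfiable (every branch closes)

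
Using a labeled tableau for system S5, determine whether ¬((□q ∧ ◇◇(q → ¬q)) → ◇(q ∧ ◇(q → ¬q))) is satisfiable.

1. ¬((□q ∧ ◇◇(q → ¬q)) → ◇(q ∧ ◇(q → ¬q))), u
2. □q ∧ ◇◇(q → ¬q), u   [¬→-rule on 1]
3. ¬◇(q ∧ ◇(q → ¬q)), u   [¬→-rule on 1]
4. □q, u   [∧-rule on 2]
5. ◇◇(q → ¬q), u   [∧-rule on 2]
6. ¬(q ∧ ◇(q → ¬q)), u   [¬◇-rule on 3 via uRu]
7. q, u   [□-rule on 4 via uRu]
8. ¬◇(q → ¬q), u   [¬∧-rule on 6 (branches; this branch)]
9. ¬(q → ¬q), u   [¬◇-rule on 8 via uRu]
10. ◇(q → ¬q), v   [◇-rule on 5: fresh world v, uRv]
11. ¬(q ∧ ◇(q → ¬q)), v   [¬◇-rule on 3 via uRv]
12. q, v   [□-rule on 4 via uRv]
13. ¬(q → ¬q), v   [¬◇-rule on 8 via uRv]
14. ¬◇(q → ¬q), v   [¬∧-rule on 11 (branches; this branch)]
15. q → ¬q, w   [◇-rule on 10: fresh world w, vRw]
16. ¬(q ∧ ◇(q → ¬q)), w   [¬◇-rule on 3 via uRw]
17. q, w   [□-rule on 4 via uRw]
18. ¬(q → ¬q), w   [¬◇-rule on 8 via uRw]
19. ¬q, w   [→-rule on 15 (branches; this branch)]
Accessibility: uRu, uRv, uRw, vRu, vRv, vRw, wRu, wRv, wRw
Branch closes: q and ¬q both at w.
All branches of the tableau close; one closing branch shown above.

Unsatisfiable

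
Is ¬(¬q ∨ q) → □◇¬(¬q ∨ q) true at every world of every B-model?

Valid

Tableau for the negation ¬(¬(¬q ∨ q) → □◇¬(¬q ∨ q)):
1. ¬(¬(¬q ∨ q) → □◇¬(¬q ∨ q)), u
2. ¬(¬q ∨ q), u
3. ¬□◇¬(¬q ∨ q), u
4. q, u
5. ¬q, u
Accessibility: uRu
Branch closes: q and ¬q both at u.
All branches of the negation close; one closing branch shown above.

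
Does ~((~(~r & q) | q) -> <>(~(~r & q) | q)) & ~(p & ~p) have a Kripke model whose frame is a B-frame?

1. ~((~(~r & q) | q) -> <>(~(~r & q) | q)) & ~(p & ~p), 0
2. ~((~(~r & q) | q) -> <>(~(~r & q) | q)), 0   [&-rule on 1]
3. ~(p & ~p), 0   [&-rule on 1]
4. ~(~r & q) | q, 0   [~->-rule on 2]
5. ~<>(~(~r & q) | q), 0   [~->-rule on 2]
6. ~(~(~r & q) | q), 0   [~<>-rule on 5 via 0R0]
7. ~r & q, 0   [~|-rule on 6]
8. ~q, 0   [~|-rule on 6]
9. ~r, 0   [&-rule on 7]
10. q, 0   [&-rule on 7]
Accessibility: 0R0
Branch closes: q and ~q both at 0.
Every branch closes; the branch above is one of them.

Unsatisfiable (every branch closes)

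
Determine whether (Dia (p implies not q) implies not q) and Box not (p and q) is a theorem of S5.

Not valid

Tableau for the negation not ((Dia (p implies not q) implies not q) and Box not (p and q)):
1. not ((Dia (p implies not q) implies not q) and Box not (p and q)), 0
2. not Box not (p and q), 0
3. p and q, 1
4. p, 1
5. q, 1
Accessibility: 0R0, 0R1, 1R0, 1R1
The negation has an open branch (countermodel exists).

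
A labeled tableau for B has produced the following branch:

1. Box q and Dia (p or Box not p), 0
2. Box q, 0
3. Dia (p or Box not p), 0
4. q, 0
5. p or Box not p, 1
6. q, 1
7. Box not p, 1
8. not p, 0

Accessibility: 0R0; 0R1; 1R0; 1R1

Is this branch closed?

Not closed

There is no literal clash: for every atom and world, at most one sign appears.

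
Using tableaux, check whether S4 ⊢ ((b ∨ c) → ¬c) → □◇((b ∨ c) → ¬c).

Tableau for the negation ¬(((b ∨ c) → ¬c) → □◇((b ∨ c) → ¬c)):
1. ¬(((b ∨ c) → ¬c) → □◇((b ∨ c) → ¬c)), u
2. (b ∨ c) → ¬c, u   [¬→-rule on 1]
3. ¬□◇((b ∨ c) → ¬c), u   [¬→-rule on 1]
4. ¬c, u   [→-rule on 2 (branches; this branch)]
5. ¬◇((b ∨ c) → ¬c), v   [¬□-rule on 3: fresh world v, uRv]
6. ¬((b ∨ c) → ¬c), v   [¬◇-rule on 5 via vRv]
7. b ∨ c, v   [¬→-rule on 6]
8. c, v   [¬→-rule on 6]
Accessibility: uRu, uRv, vRv
The negation has an open branch (countermodel exists).

Invalid (countermodel exists)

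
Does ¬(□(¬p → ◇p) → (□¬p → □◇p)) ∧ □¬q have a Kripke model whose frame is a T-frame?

No, unsatisfiable

1. ¬(□(¬p → ◇p) → (□¬p → □◇p)) ∧ □¬q, 0
2. ¬(□(¬p → ◇p) → (□¬p → □◇p)), 0
3. □¬q, 0
4. □(¬p → ◇p), 0
5. ¬(□¬p → □◇p), 0
6. □¬p, 0
7. ¬□◇p, 0
8. ¬q, 0
9. ¬p → ◇p, 0
10. ¬p, 0
11. ◇p, 0
12. ¬◇p, 1
13. ¬q, 1
14. ¬p → ◇p, 1
15. ¬p, 1
16. ◇p, 1
17. p, 2
18. ¬q, 2
19. ¬p → ◇p, 2
20. ¬p, 2
Accessibility: 0R0, 0R1, 0R2, 1R1, 2R2
Branch closes: p and ¬p both at 2.
(One branch shown.) All branches close.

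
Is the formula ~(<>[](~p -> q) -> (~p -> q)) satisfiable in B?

1. ~(<>[](~p -> q) -> (~p -> q)), 0
2. <>[](~p -> q), 0   [~->-rule on 1]
3. ~(~p -> q), 0   [~->-rule on 1]
4. ~p, 0   [~->-rule on 3]
5. ~q, 0   [~->-rule on 3]
6. [](~p -> q), 1   [<>-rule on 2: fresh world 1, 0R1]
7. ~p -> q, 0   [[]-rule on 6 via 1R0]
8. ~p -> q, 1   [[]-rule on 6 via 1R1]
9. q, 0   [->-rule on 7 (branches; this branch)]
Accessibility: 0R0, 0R1, 1R0, 1R1
Branch closes: q and ~q both at 0.
All branches of the tableau close; one closing branch shown above.

No, unsatisfiable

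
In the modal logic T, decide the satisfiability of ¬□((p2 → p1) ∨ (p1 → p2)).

1. ¬□((p2 → p1) ∨ (p1 → p2)), u
2. ¬((p2 → p1) ∨ (p1 → p2)), v   [¬□-rule on 1: fresh world v, uRv]
3. ¬(p2 → p1), v   [¬∨-rule on 2]
4. ¬(p1 → p2), v   [¬∨-rule on 2]
5. p2, v   [¬→-rule on 3]
6. ¬p1, v   [¬→-rule on 3]
7. p1, v   [¬→-rule on 4]
8. ¬p2, v   [¬→-rule on 4]
Accessibility: uRu, uRv, vRv
Branch closes: p1 and ¬p1 both at v.
(One branch shown.) All branches close.

Unsatisfiable (every branch closes)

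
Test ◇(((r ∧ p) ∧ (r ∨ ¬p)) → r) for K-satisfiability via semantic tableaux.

1. ◇(((r ∧ p) ∧ (r ∨ ¬p)) → r), w0
2. ((r ∧ p) ∧ (r ∨ ¬p)) → r, w1
3. r, w1
Accessibility: w0Rw1

Yes, satisfiable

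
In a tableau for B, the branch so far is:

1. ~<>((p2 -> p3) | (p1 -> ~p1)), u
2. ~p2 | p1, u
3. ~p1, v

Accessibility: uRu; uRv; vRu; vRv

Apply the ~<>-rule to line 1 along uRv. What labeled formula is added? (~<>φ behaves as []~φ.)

~<>φ behaves as []~φ: propagate the negated body to each accessible world.

~((p2 -> p3) | (p1 -> ~p1)), v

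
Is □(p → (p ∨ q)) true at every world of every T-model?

Tableau for the negation ¬□(p → (p ∨ q)):
1. ¬□(p → (p ∨ q)), w0
2. ¬(p → (p ∨ q)), w1
3. p, w1
4. ¬(p ∨ q), w1
5. ¬p, w1
6. ¬q, w1
Accessibility: w0Rw0, w0Rw1, w1Rw1
Branch closes: p and ¬p both at w1.
All branches of the negation close; one closing branch shown above.

Yes, valid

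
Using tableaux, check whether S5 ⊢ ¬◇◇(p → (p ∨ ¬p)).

Not valid

Tableau for the negation ◇◇(p → (p ∨ ¬p)):
1. ◇◇(p → (p ∨ ¬p)), w0
2. ◇(p → (p ∨ ¬p)), w1   [◇-rule on 1: fresh world w1, w0Rw1]
3. p → (p ∨ ¬p), w2   [◇-rule on 2: fresh world w2, w1Rw2]
4. p ∨ ¬p, w2   [→-rule on 3 (branches; this branch)]
5. ¬p, w2   [∨-rule on 4 (branches; this branch)]
Accessibility: w0Rw0, w0Rw1, w0Rw2, w1Rw0, w1Rw1, w1Rw2, w2Rw0, w2Rw1, w2Rw2
The negation has an open branch (countermodel exists).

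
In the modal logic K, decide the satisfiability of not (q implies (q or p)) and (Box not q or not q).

1. not (q implies (q or p)) and (Box not q or not q), w0
2. not (q implies (q or p)), w0   [and-rule on 1]
3. Box not q or not q, w0   [and-rule on 1]
4. q, w0   [neg-implies-rule on 2]
5. not (q or p), w0   [neg-implies-rule on 2]
6. not q, w0   [neg-or-rule on 5]
7. not p, w0   [neg-or-rule on 5]
Branch closes: q and not q both at w0.
All branches of the tableau close; one closing branch shown above.

Unsatisfiable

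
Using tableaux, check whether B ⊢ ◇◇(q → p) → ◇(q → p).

Tableau for the negation ¬(◇◇(q → p) → ◇(q → p)):
1. ¬(◇◇(q → p) → ◇(q → p)), 0
2. ◇◇(q → p), 0
3. ¬◇(q → p), 0
4. ¬(q → p), 0
5. q, 0
6. ¬p, 0
7. ◇(q → p), 1
8. ¬(q → p), 1
9. q, 1
10. ¬p, 1
11. q → p, 2
12. p, 2
Accessibility: 0R0, 0R1, 1R0, 1R1, 1R2, 2R1, 2R2
The negation has an open branch (countermodel exists).

Invalid (countermodel exists)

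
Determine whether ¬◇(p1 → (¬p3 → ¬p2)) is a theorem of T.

Tableau for the negation ◇(p1 → (¬p3 → ¬p2)):
1. ◇(p1 → (¬p3 → ¬p2)), u
2. p1 → (¬p3 → ¬p2), v
3. ¬p3 → ¬p2, v
4. ¬p2, v
Accessibility: uRu, uRv, vRv
The negation has an open branch (countermodel exists).

Not valid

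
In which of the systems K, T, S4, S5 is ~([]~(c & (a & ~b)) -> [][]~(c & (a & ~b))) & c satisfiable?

K, T

T-tableau for the formula:
1. ~([]~(c & (a & ~b)) -> [][]~(c & (a & ~b))) & c, u
2. ~([]~(c & (a & ~b)) -> [][]~(c & (a & ~b))), u   [&-rule on 1]
3. c, u   [&-rule on 1]
4. []~(c & (a & ~b)), u   [~->-rule on 2]
5. ~[][]~(c & (a & ~b)), u   [~->-rule on 2]
6. ~(c & (a & ~b)), u   [[]-rule on 4 via uRu]
7. ~(a & ~b), u   [~&-rule on 6 (branches; this branch)]
8. b, u   [~&-rule on 7 (branches; this branch)]
9. ~[]~(c & (a & ~b)), v   [~[]-rule on 5: fresh world v, uRv]
10. ~(c & (a & ~b)), v   [[]-rule on 4 via uRv]
11. ~(a & ~b), v   [~&-rule on 10 (branches; this branch)]
12. b, v   [~&-rule on 11 (branches; this branch)]
13. c & (a & ~b), w   [~[]-rule on 9: fresh world w, vRw]
14. c, w   [&-rule on 13]
15. a & ~b, w   [&-rule on 13]
16. a, w   [&-rule on 15]
17. ~b, w   [&-rule on 15]
Accessibility: uRu, uRv, vRv, vRw, wRw
Complete open branch: satisfiable in T, hence also in K (this T-model is also a K-model).
S4-tableau for the formula:
1. ~([]~(c & (a & ~b)) -> [][]~(c & (a & ~b))) & c, u
2. ~([]~(c & (a & ~b)) -> [][]~(c & (a & ~b))), u   [&-rule on 1]
3. c, u   [&-rule on 1]
4. []~(c & (a & ~b)), u   [~->-rule on 2]
5. ~[][]~(c & (a & ~b)), u   [~->-rule on 2]
6. ~(c & (a & ~b)), u   [[]-rule on 4 via uRu]
7. ~(a & ~b), u   [~&-rule on 6 (branches; this branch)]
8. b, u   [~&-rule on 7 (branches; this branch)]
9. ~[]~(c & (a & ~b)), v   [~[]-rule on 5: fresh world v, uRv]
10. ~(c & (a & ~b)), v   [[]-rule on 4 via uRv]
11. ~(a & ~b), v   [~&-rule on 10 (branches; this branch)]
12. b, v   [~&-rule on 11 (branches; this branch)]
13. c & (a & ~b), w   [~[]-rule on 9: fresh world w, vRw]
14. c, w   [&-rule on 13]
15. a & ~b, w   [&-rule on 13]
16. a, w   [&-rule on 15]
17. ~b, w   [&-rule on 15]
18. ~(c & (a & ~b)), w   [[]-rule on 4 via uRw]
19. ~(a & ~b), w   [~&-rule on 18 (branches; this branch)]
20. b, w   [~&-rule on 19 (branches; this branch)]
Accessibility: uRu, uRv, uRw, vRv, vRw, wRw
Branch closes: b and ~b both at w.
Every branch closes (one shown): unsatisfiable in S4, hence also in S5 (every S5-frame is an S4-frame).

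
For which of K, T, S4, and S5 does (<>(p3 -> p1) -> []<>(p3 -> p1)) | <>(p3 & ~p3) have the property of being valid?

S4-tableau for the negation ~((<>(p3 -> p1) -> []<>(p3 -> p1)) | <>(p3 & ~p3)):
1. ~((<>(p3 -> p1) -> []<>(p3 -> p1)) | <>(p3 & ~p3)), w0
2. ~(<>(p3 -> p1) -> []<>(p3 -> p1)), w0   [~|-rule on 1]
3. ~<>(p3 & ~p3), w0   [~|-rule on 1]
4. <>(p3 -> p1), w0   [~->-rule on 2]
5. ~[]<>(p3 -> p1), w0   [~->-rule on 2]
6. ~(p3 & ~p3), w0   [~<>-rule on 3 via w0Rw0]
7. p3, w0   [~&-rule on 6 (branches; this branch)]
8. p3 -> p1, w1   [<>-rule on 4: fresh world w1, w0Rw1]
9. ~(p3 & ~p3), w1   [~<>-rule on 3 via w0Rw1]
10. p1, w1   [->-rule on 8 (branches; this branch)]
11. p3, w1   [~&-rule on 9 (branches; this branch)]
12. ~<>(p3 -> p1), w2   [~[]-rule on 5: fresh world w2, w0Rw2]
13. ~(p3 & ~p3), w2   [~<>-rule on 3 via w0Rw2]
14. ~(p3 -> p1), w2   [~<>-rule on 12 via w2Rw2]
15. p3, w2   [~->-rule on 14]
16. ~p1, w2   [~->-rule on 14]
Accessibility: w0Rw0, w0Rw1, w0Rw2, w1Rw1, w2Rw2
Complete open branch: countermodel on an S4-frame, so not valid in S4, nor in K, T (the same frame is also a K-frame and a T-frame).
S5-tableau for the negation ~((<>(p3 -> p1) -> []<>(p3 -> p1)) | <>(p3 & ~p3)):
1. ~((<>(p3 -> p1) -> []<>(p3 -> p1)) | <>(p3 & ~p3)), w0
2. ~(<>(p3 -> p1) -> []<>(p3 -> p1)), w0   [~|-rule on 1]
3. ~<>(p3 & ~p3), w0   [~|-rule on 1]
4. <>(p3 -> p1), w0   [~->-rule on 2]
5. ~[]<>(p3 -> p1), w0   [~->-rule on 2]
6. ~(p3 & ~p3), w0   [~<>-rule on 3 via w0Rw0]
7. p3, w0   [~&-rule on 6 (branches; this branch)]
8. p3 -> p1, w1   [<>-rule on 4: fresh world w1, w0Rw1]
9. ~(p3 & ~p3), w1   [~<>-rule on 3 via w0Rw1]
10. p1, w1   [->-rule on 8 (branches; this branch)]
11. p3, w1   [~&-rule on 9 (branches; this branch)]
12. ~<>(p3 -> p1), w2   [~[]-rule on 5: fresh world w2, w0Rw2]
13. ~(p3 & ~p3), w2   [~<>-rule on 3 via w0Rw2]
14. ~(p3 -> p1), w0   [~<>-rule on 12 via w2Rw0]
15. ~p1, w0   [~->-rule on 14]
16. ~(p3 -> p1), w1   [~<>-rule on 12 via w2Rw1]
17. ~p1, w1   [~->-rule on 16]
Accessibility: w0Rw0, w0Rw1, w0Rw2, w1Rw0, w1Rw1, w1Rw2, w2Rw0, w2Rw1, w2Rw2
Branch closes: p1 and ~p1 both at w1.
Every branch closes (one shown): valid in S5.

S5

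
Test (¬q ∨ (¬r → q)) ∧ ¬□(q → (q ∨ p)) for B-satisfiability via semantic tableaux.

1. (¬q ∨ (¬r → q)) ∧ ¬□(q → (q ∨ p)), w0
2. ¬q ∨ (¬r → q), w0
3. ¬□(q → (q ∨ p)), w0
4. ¬r → q, w0
5. q, w0
6. ¬(q → (q ∨ p)), w1
7. q, w1
8. ¬(q ∨ p), w1
9. ¬q, w1
10. ¬p, w1
Accessibility: w0Rw0, w0Rw1, w1Rw0, w1Rw1
Branch closes: q and ¬q both at w1.
All branches of the tableau close; one closing branch shown above.

Unsatisfiable (every branch closes)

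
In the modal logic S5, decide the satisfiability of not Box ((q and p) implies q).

1. not Box ((q and p) implies q), 0
2. not ((q and p) implies q), 1
3. q and p, 1
4. not q, 1
5. q, 1
6. p, 1
Accessibility: 0R0, 0R1, 1R0, 1R1
Branch closes: q and not q both at 1.
(One branch shown.) All branches close.

No, unsatisfiable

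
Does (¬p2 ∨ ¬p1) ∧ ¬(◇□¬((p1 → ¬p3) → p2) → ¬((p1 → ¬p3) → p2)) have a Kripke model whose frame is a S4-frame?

Yes, satisfiable

1. (¬p2 ∨ ¬p1) ∧ ¬(◇□¬((p1 → ¬p3) → p2) → ¬((p1 → ¬p3) → p2)), u
2. ¬p2 ∨ ¬p1, u   [∧-rule on 1]
3. ¬(◇□¬((p1 → ¬p3) → p2) → ¬((p1 → ¬p3) → p2)), u   [∧-rule on 1]
4. ◇□¬((p1 → ¬p3) → p2), u   [¬→-rule on 3]
5. (p1 → ¬p3) → p2, u   [¬→-rule on 3]
6. ¬p1, u   [∨-rule on 2 (branches; this branch)]
7. p2, u   [→-rule on 5 (branches; this branch)]
8. □¬((p1 → ¬p3) → p2), v   [◇-rule on 4: fresh world v, uRv]
9. ¬((p1 → ¬p3) → p2), v   [□-rule on 8 via vRv]
10. p1 → ¬p3, v   [¬→-rule on 9]
11. ¬p2, v   [¬→-rule on 9]
12. ¬p3, v   [→-rule on 10 (branches; this branch)]
Accessibility: uRu, uRv, vRv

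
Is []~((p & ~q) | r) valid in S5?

Tableau for the negation ~[]~((p & ~q) | r):
1. ~[]~((p & ~q) | r), u
2. (p & ~q) | r, v
3. r, v
Accessibility: uRu, uRv, vRu, vRv
The negation has an open branch (countermodel exists).

Invalid (countermodel exists)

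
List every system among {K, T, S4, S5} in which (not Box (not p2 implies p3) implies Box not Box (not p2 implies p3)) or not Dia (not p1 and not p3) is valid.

S5

S4-tableau for the negation not ((not Box (not p2 implies p3) implies Box not Box (not p2 implies p3)) or not Dia (not p1 and not p3)):
1. not ((not Box (not p2 implies p3) implies Box not Box (not p2 implies p3)) or not Dia (not p1 and not p3)), u
2. not (not Box (not p2 implies p3) implies Box not Box (not p2 implies p3)), u
3. Dia (not p1 and not p3), u
4. not Box (not p2 implies p3), u
5. not Box not Box (not p2 implies p3), u
6. not p1 and not p3, v
7. not p1, v
8. not p3, v
9. not (not p2 implies p3), w
10. not p2, w
11. not p3, w
12. Box (not p2 implies p3), x
13. not p2 implies p3, x
14. p3, x
Accessibility: uRu, uRv, uRw, uRx, vRv, wRw, xRx
Complete open branch: countermodel on an S4-frame, so not valid in S4, nor in K, T (the same frame is also a K-frame and a T-frame).
S5-tableau for the negation not ((not Box (not p2 implies p3) implies Box not Box (not p2 implies p3)) or not Dia (not p1 and not p3)):
1. not ((not Box (not p2 implies p3) implies Box not Box (not p2 implies p3)) or not Dia (not p1 and not p3)), u
2. not (not Box (not p2 implies p3) implies Box not Box (not p2 implies p3)), u
3. Dia (not p1 and not p3), u
4. not Box (not p2 implies p3), u
5. not Box not Box (not p2 implies p3), u
6. not p1 and not p3, v
7. not p1, v
8. not p3, v
9. not (not p2 implies p3), w
10. not p2, w
11. not p3, w
12. Box (not p2 implies p3), x
13. not p2 implies p3, u
14. not p2 implies p3, v
15. not p2 implies p3, w
16. not p2 implies p3, x
17. p3, u
18. p2, v
19. p3, w
Accessibility: uRu, uRv, uRw, uRx, vRu, vRv, vRw, vRx, wRu, wRv, wRw, wRx, xRu, xRv, xRw, xRx
Branch closes: p3 and not p3 both at w.
Every branch closes (one shown): valid in S5.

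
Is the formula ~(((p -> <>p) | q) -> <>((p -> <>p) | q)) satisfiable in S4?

1. ~(((p -> <>p) | q) -> <>((p -> <>p) | q)), 0
2. (p -> <>p) | q, 0
3. ~<>((p -> <>p) | q), 0
4. ~((p -> <>p) | q), 0
5. ~(p -> <>p), 0
6. ~q, 0
7. p, 0
8. ~<>p, 0
9. ~p, 0
Accessibility: 0R0
Branch closes: p and ~p both at 0.
(One branch shown.) All branches close.

Unsatisfiable (every branch closes)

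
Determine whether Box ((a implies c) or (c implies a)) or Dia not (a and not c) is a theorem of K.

Yes, valid

Tableau for the negation not (Box ((a implies c) or (c implies a)) or Dia not (a and not c)):
1. not (Box ((a implies c) or (c implies a)) or Dia not (a and not c)), u
2. not Box ((a implies c) or (c implies a)), u   [neg-or-rule on 1]
3. not Dia not (a and not c), u   [neg-or-rule on 1]
4. not ((a implies c) or (c implies a)), v   [neg-Box-rule on 2: fresh world v, uRv]
5. not (a implies c), v   [neg-or-rule on 4]
6. not (c implies a), v   [neg-or-rule on 4]
7. a, v   [neg-implies-rule on 5]
8. not c, v   [neg-implies-rule on 5]
9. c, v   [neg-implies-rule on 6]
10. not a, v   [neg-implies-rule on 6]
Accessibility: uRv
Branch closes: c and not c both at v.
Every branch of the negation's tableau closes; the branch above is one of them.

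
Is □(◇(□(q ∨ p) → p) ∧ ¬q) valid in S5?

Not valid

Tableau for the negation ¬□(◇(□(q ∨ p) → p) ∧ ¬q):
1. ¬□(◇(□(q ∨ p) → p) ∧ ¬q), w0
2. ¬(◇(□(q ∨ p) → p) ∧ ¬q), w1
3. q, w1
Accessibility: w0Rw0, w0Rw1, w1Rw0, w1Rw1
The negation has an open branch (countermodel exists).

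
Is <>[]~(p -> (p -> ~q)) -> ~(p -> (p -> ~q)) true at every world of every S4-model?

Tableau for the negation ~(<>[]~(p -> (p -> ~q)) -> ~(p -> (p -> ~q))):
1. ~(<>[]~(p -> (p -> ~q)) -> ~(p -> (p -> ~q))), 0
2. <>[]~(p -> (p -> ~q)), 0   [~->-rule on 1]
3. p -> (p -> ~q), 0   [~->-rule on 1]
4. p -> ~q, 0   [->-rule on 3 (branches; this branch)]
5. ~q, 0   [->-rule on 4 (branches; this branch)]
6. []~(p -> (p -> ~q)), 1   [<>-rule on 2: fresh world 1, 0R1]
7. ~(p -> (p -> ~q)), 1   [[]-rule on 6 via 1R1]
8. p, 1   [~->-rule on 7]
9. ~(p -> ~q), 1   [~->-rule on 7]
10. q, 1   [~->-rule on 9]
Accessibility: 0R0, 0R1, 1R1
The negation has an open branch (countermodel exists).

No, not valid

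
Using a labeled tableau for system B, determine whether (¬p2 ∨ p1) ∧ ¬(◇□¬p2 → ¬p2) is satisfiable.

1. (¬p2 ∨ p1) ∧ ¬(◇□¬p2 → ¬p2), w0
2. ¬p2 ∨ p1, w0
3. ¬(◇□¬p2 → ¬p2), w0
4. ◇□¬p2, w0
5. p2, w0
6. p1, w0
7. □¬p2, w1
8. ¬p2, w0
Accessibility: w0Rw0, w0Rw1, w1Rw0, w1Rw1
Branch closes: p2 and ¬p2 both at w0.
(One branch shown.) All branches close.

No, unsatisfiable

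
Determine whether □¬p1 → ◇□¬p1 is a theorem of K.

Tableau for the negation ¬(□¬p1 → ◇□¬p1):
1. ¬(□¬p1 → ◇□¬p1), 0
2. □¬p1, 0   [¬→-rule on 1]
3. ¬◇□¬p1, 0   [¬→-rule on 1]
The negation has an open branch (countermodel exists).

No, not valid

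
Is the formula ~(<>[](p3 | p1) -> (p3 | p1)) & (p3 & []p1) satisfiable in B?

Unsatisfiable (every branch closes)

1. ~(<>[](p3 | p1) -> (p3 | p1)) & (p3 & []p1), u
2. ~(<>[](p3 | p1) -> (p3 | p1)), u
3. p3 & []p1, u
4. <>[](p3 | p1), u
5. ~(p3 | p1), u
6. p3, u
7. []p1, u
8. ~p3, u
9. ~p1, u
Accessibility: uRu
Branch closes: p3 and ~p3 both at u.
(One branch shown.) All branches close.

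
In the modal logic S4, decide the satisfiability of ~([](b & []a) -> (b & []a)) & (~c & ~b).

1. ~([](b & []a) -> (b & []a)) & (~c & ~b), w0
2. ~([](b & []a) -> (b & []a)), w0   [&-rule on 1]
3. ~c & ~b, w0   [&-rule on 1]
4. [](b & []a), w0   [~->-rule on 2]
5. ~(b & []a), w0   [~->-rule on 2]
6. ~c, w0   [&-rule on 3]
7. ~b, w0   [&-rule on 3]
8. b & []a, w0   [[]-rule on 4 via w0Rw0]
9. b, w0   [&-rule on 8]
10. []a, w0   [&-rule on 8]
Accessibility: w0Rw0
Branch closes: b and ~b both at w0.
Every branch closes; the branch above is one of them.

No, unsatisfiable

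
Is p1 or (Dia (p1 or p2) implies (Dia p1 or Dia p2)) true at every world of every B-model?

Valid in B

Tableau for the negation not (p1 or (Dia (p1 or p2) implies (Dia p1 or Dia p2))):
1. not (p1 or (Dia (p1 or p2) implies (Dia p1 or Dia p2))), u
2. not p1, u
3. not (Dia (p1 or p2) implies (Dia p1 or Dia p2)), u
4. Dia (p1 or p2), u
5. not (Dia p1 or Dia p2), u
6. not Dia p1, u
7. not Dia p2, u
8. not p2, u
9. p1 or p2, v
10. not p1, v
11. not p2, v
12. p2, v
Accessibility: uRu, uRv, vRu, vRv
Branch closes: p2 and not p2 both at v.
Every branch of the negation's tableau closes; the branch above is one of them.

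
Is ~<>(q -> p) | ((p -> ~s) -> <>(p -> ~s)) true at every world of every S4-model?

Tableau for the negation ~(~<>(q -> p) | ((p -> ~s) -> <>(p -> ~s))):
1. ~(~<>(q -> p) | ((p -> ~s) -> <>(p -> ~s))), 0
2. <>(q -> p), 0
3. ~((p -> ~s) -> <>(p -> ~s)), 0
4. p -> ~s, 0
5. ~<>(p -> ~s), 0
6. ~(p -> ~s), 0
7. p, 0
8. s, 0
9. ~s, 0
Accessibility: 0R0
Branch closes: s and ~s both at 0.
All branches of the negation close; one closing branch shown above.

Valid in S4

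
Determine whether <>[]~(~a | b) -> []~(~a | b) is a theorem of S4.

Not valid

Tableau for the negation ~(<>[]~(~a | b) -> []~(~a | b)):
1. ~(<>[]~(~a | b) -> []~(~a | b)), w0
2. <>[]~(~a | b), w0
3. ~[]~(~a | b), w0
4. []~(~a | b), w1
5. ~(~a | b), w1
6. a, w1
7. ~b, w1
8. ~a | b, w2
9. b, w2
Accessibility: w0Rw0, w0Rw1, w0Rw2, w1Rw1, w2Rw2
The negation has an open branch (countermodel exists).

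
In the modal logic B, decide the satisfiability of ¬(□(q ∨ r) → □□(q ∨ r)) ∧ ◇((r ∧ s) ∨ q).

1. ¬(□(q ∨ r) → □□(q ∨ r)) ∧ ◇((r ∧ s) ∨ q), 0
2. ¬(□(q ∨ r) → □□(q ∨ r)), 0
3. ◇((r ∧ s) ∨ q), 0
4. □(q ∨ r), 0
5. ¬□□(q ∨ r), 0
6. q ∨ r, 0
7. r, 0
8. (r ∧ s) ∨ q, 1
9. q ∨ r, 1
10. q, 1
11. r, 1
12. ¬□(q ∨ r), 2
13. q ∨ r, 2
14. r, 2
15. ¬(q ∨ r), 3
16. ¬q, 3
17. ¬r, 3
Accessibility: 0R0, 0R1, 0R2, 1R0, 1R1, 2R0, 2R2, 2R3, 3R2, 3R3

Satisfiable (open branch found)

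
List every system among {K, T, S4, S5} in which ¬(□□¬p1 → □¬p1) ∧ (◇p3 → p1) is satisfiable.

K

T-tableau for the formula:
1. ¬(□□¬p1 → □¬p1) ∧ (◇p3 → p1), w0
2. ¬(□□¬p1 → □¬p1), w0
3. ◇p3 → p1, w0
4. □□¬p1, w0
5. ¬□¬p1, w0
6. □¬p1, w0
7. ¬p1, w0
8. ¬◇p3, w0
9. ¬p3, w0
10. p1, w1
11. □¬p1, w1
12. ¬p1, w1
Accessibility: w0Rw0, w0Rw1, w1Rw1
Branch closes: p1 and ¬p1 both at w1.
Every branch closes (one shown): unsatisfiable in T, hence also in S4, S5 (every S4/S5-frame is a T-frame).
K-tableau for the formula:
1. ¬(□□¬p1 → □¬p1) ∧ (◇p3 → p1), w0
2. ¬(□□¬p1 → □¬p1), w0
3. ◇p3 → p1, w0
4. □□¬p1, w0
5. ¬□¬p1, w0
6. p1, w0
7. p1, w1
8. □¬p1, w1
Accessibility: w0Rw1
Complete open branch: satisfiable in K.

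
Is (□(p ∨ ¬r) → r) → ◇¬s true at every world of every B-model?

No, not valid

Tableau for the negation ¬((□(p ∨ ¬r) → r) → ◇¬s):
1. ¬((□(p ∨ ¬r) → r) → ◇¬s), u
2. □(p ∨ ¬r) → r, u   [¬→-rule on 1]
3. ¬◇¬s, u   [¬→-rule on 1]
4. s, u   [¬◇-rule on 3 via uRu]
5. r, u   [→-rule on 2 (branches; this branch)]
Accessibility: uRu
The negation has an open branch (countermodel exists).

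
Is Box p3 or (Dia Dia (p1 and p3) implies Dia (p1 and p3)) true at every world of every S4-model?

Yes, valid

Tableau for the negation not (Box p3 or (Dia Dia (p1 and p3) implies Dia (p1 and p3))):
1. not (Box p3 or (Dia Dia (p1 and p3) implies Dia (p1 and p3))), u
2. not Box p3, u   [neg-or-rule on 1]
3. not (Dia Dia (p1 and p3) implies Dia (p1 and p3)), u   [neg-or-rule on 1]
4. Dia Dia (p1 and p3), u   [neg-implies-rule on 3]
5. not Dia (p1 and p3), u   [neg-implies-rule on 3]
6. not (p1 and p3), u   [neg-Dia-rule on 5 via uRu]
7. not p3, u   [neg-and-rule on 6 (branches; this branch)]
8. not p3, v   [neg-Box-rule on 2: fresh world v, uRv]
9. not (p1 and p3), v   [neg-Dia-rule on 5 via uRv]
10. Dia (p1 and p3), w   [Dia-rule on 4: fresh world w, uRw]
11. not (p1 and p3), w   [neg-Dia-rule on 5 via uRw]
12. not p3, w   [neg-and-rule on 11 (branches; this branch)]
13. p1 and p3, x   [Dia-rule on 10: fresh world x, wRx]
14. p1, x   [and-rule on 13]
15. p3, x   [and-rule on 13]
16. not (p1 and p3), x   [neg-Dia-rule on 5 via uRx]
17. not p3, x   [neg-and-rule on 16 (branches; this branch)]
Accessibility: uRu, uRv, uRw, uRx, vRv, wRw, wRx, xRx
Branch closes: p3 and not p3 both at x.
Every branch of the negation's tableau closes; the branch above is one of them.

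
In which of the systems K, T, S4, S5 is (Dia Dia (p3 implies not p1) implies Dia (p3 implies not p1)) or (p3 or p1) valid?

T-tableau for the negation not ((Dia Dia (p3 implies not p1) implies Dia (p3 implies not p1)) or (p3 or p1)):
1. not ((Dia Dia (p3 implies not p1) implies Dia (p3 implies not p1)) or (p3 or p1)), u
2. not (Dia Dia (p3 implies not p1) implies Dia (p3 implies not p1)), u   [neg-or-rule on 1]
3. not (p3 or p1), u   [neg-or-rule on 1]
4. Dia Dia (p3 implies not p1), u   [neg-implies-rule on 2]
5. not Dia (p3 implies not p1), u   [neg-implies-rule on 2]
6. not p3, u   [neg-or-rule on 3]
7. not p1, u   [neg-or-rule on 3]
8. not (p3 implies not p1), u   [neg-Dia-rule on 5 via uRu]
9. p3, u   [neg-implies-rule on 8]
10. p1, u   [neg-implies-rule on 8]
Accessibility: uRu
Branch closes: p3 and not p3 both at u.
Every branch closes (one shown): valid in T, hence also in S4, S5 (every theorem of T is a theorem of S4 and S5).
K-tableau for the negation not ((Dia Dia (p3 implies not p1) implies Dia (p3 implies not p1)) or (p3 or p1)):
1. not ((Dia Dia (p3 implies not p1) implies Dia (p3 implies not p1)) or (p3 or p1)), u
2. not (Dia Dia (p3 implies not p1) implies Dia (p3 implies not p1)), u   [neg-or-rule on 1]
3. not (p3 or p1), u   [neg-or-rule on 1]
4. Dia Dia (p3 implies not p1), u   [neg-implies-rule on 2]
5. not Dia (p3 implies not p1), u   [neg-implies-rule on 2]
6. not p3, u   [neg-or-rule on 3]
7. not p1, u   [neg-or-rule on 3]
8. Dia (p3 implies not p1), v   [Dia-rule on 4: fresh world v, uRv]
9. not (p3 implies not p1), v   [neg-Dia-rule on 5 via uRv]
10. p3, v   [neg-implies-rule on 9]
11. p1, v   [neg-implies-rule on 9]
12. p3 implies not p1, w   [Dia-rule on 8: fresh world w, vRw]
13. not p1, w   [implies-rule on 12 (branches; this branch)]
Accessibility: uRv, vRw
Complete open branch: countermodel on a K-frame, so not valid in K.

T, S4, S5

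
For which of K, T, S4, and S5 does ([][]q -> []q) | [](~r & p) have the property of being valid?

K-tableau for the negation ~(([][]q -> []q) | [](~r & p)):
1. ~(([][]q -> []q) | [](~r & p)), 0
2. ~([][]q -> []q), 0
3. ~[](~r & p), 0
4. [][]q, 0
5. ~[]q, 0
6. ~(~r & p), 1
7. []q, 1
8. ~p, 1
9. ~q, 2
10. []q, 2
Accessibility: 0R1, 0R2
Complete open branch: countermodel on a K-frame, so not valid in K.
T-tableau for the negation ~(([][]q -> []q) | [](~r & p)):
1. ~(([][]q -> []q) | [](~r & p)), 0
2. ~([][]q -> []q), 0
3. ~[](~r & p), 0
4. [][]q, 0
5. ~[]q, 0
6. []q, 0
7. q, 0
8. ~(~r & p), 1
9. []q, 1
10. q, 1
11. ~p, 1
12. ~q, 2
13. []q, 2
14. q, 2
Accessibility: 0R0, 0R1, 0R2, 1R1, 2R2
Branch closes: q and ~q both at 2.
Every branch closes (one shown): valid in T, hence also in S4, S5 (every theorem of T is a theorem of S4 and S5).

T, S4, S5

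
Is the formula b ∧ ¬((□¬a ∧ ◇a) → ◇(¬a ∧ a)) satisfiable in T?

Unsatisfiable (every branch closes)

1. b ∧ ¬((□¬a ∧ ◇a) → ◇(¬a ∧ a)), w0
2. b, w0   [∧-rule on 1]
3. ¬((□¬a ∧ ◇a) → ◇(¬a ∧ a)), w0   [∧-rule on 1]
4. □¬a ∧ ◇a, w0   [¬→-rule on 3]
5. ¬◇(¬a ∧ a), w0   [¬→-rule on 3]
6. □¬a, w0   [∧-rule on 4]
7. ◇a, w0   [∧-rule on 4]
8. ¬(¬a ∧ a), w0   [¬◇-rule on 5 via w0Rw0]
9. ¬a, w0   [□-rule on 6 via w0Rw0]
10. a, w1   [◇-rule on 7: fresh world w1, w0Rw1]
11. ¬(¬a ∧ a), w1   [¬◇-rule on 5 via w0Rw1]
12. ¬a, w1   [□-rule on 6 via w0Rw1]
Accessibility: w0Rw0, w0Rw1, w1Rw1
Branch closes: a and ¬a both at w1.
All branches of the tableau close; one closing branch shown above.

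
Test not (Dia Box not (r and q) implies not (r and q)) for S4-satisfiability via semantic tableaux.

Yes, satisfiable

1. not (Dia Box not (r and q) implies not (r and q)), u
2. Dia Box not (r and q), u   [neg-implies-rule on 1]
3. r and q, u   [neg-implies-rule on 1]
4. r, u   [and-rule on 3]
5. q, u   [and-rule on 3]
6. Box not (r and q), v   [Dia-rule on 2: fresh world v, uRv]
7. not (r and q), v   [Box-rule on 6 via vRv]
8. not q, v   [neg-and-rule on 7 (branches; this branch)]
Accessibility: uRu, uRv, vRv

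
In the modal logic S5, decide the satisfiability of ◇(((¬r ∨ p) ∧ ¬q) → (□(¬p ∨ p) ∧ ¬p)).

1. ◇(((¬r ∨ p) ∧ ¬q) → (□(¬p ∨ p) ∧ ¬p)), w0
2. ((¬r ∨ p) ∧ ¬q) → (□(¬p ∨ p) ∧ ¬p), w1   [◇-rule on 1: fresh world w1, w0Rw1]
3. □(¬p ∨ p) ∧ ¬p, w1   [→-rule on 2 (branches; this branch)]
4. □(¬p ∨ p), w1   [∧-rule on 3]
5. ¬p, w1   [∧-rule on 3]
6. ¬p ∨ p, w0   [□-rule on 4 via w1Rw0]
7. ¬p ∨ p, w1   [□-rule on 4 via w1Rw1]
8. p, w0   [∨-rule on 6 (branches; this branch)]
Accessibility: w0Rw0, w0Rw1, w1Rw0, w1Rw1

Satisfiable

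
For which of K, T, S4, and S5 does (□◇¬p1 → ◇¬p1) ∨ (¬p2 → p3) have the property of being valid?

T, S4, S5

K-tableau for the negation ¬((□◇¬p1 → ◇¬p1) ∨ (¬p2 → p3)):
1. ¬((□◇¬p1 → ◇¬p1) ∨ (¬p2 → p3)), 0
2. ¬(□◇¬p1 → ◇¬p1), 0   [¬∨-rule on 1]
3. ¬(¬p2 → p3), 0   [¬∨-rule on 1]
4. □◇¬p1, 0   [¬→-rule on 2]
5. ¬◇¬p1, 0   [¬→-rule on 2]
6. ¬p2, 0   [¬→-rule on 3]
7. ¬p3, 0   [¬→-rule on 3]
Complete open branch: countermodel on a K-frame, so not valid in K.
T-tableau for the negation ¬((□◇¬p1 → ◇¬p1) ∨ (¬p2 → p3)):
1. ¬((□◇¬p1 → ◇¬p1) ∨ (¬p2 → p3)), 0
2. ¬(□◇¬p1 → ◇¬p1), 0   [¬∨-rule on 1]
3. ¬(¬p2 → p3), 0   [¬∨-rule on 1]
4. □◇¬p1, 0   [¬→-rule on 2]
5. ¬◇¬p1, 0   [¬→-rule on 2]
6. ¬p2, 0   [¬→-rule on 3]
7. ¬p3, 0   [¬→-rule on 3]
8. ◇¬p1, 0   [□-rule on 4 via 0R0]
9. p1, 0   [¬◇-rule on 5 via 0R0]
10. ¬p1, 1   [◇-rule on 8: fresh world 1, 0R1]
11. ◇¬p1, 1   [□-rule on 4 via 0R1]
12. p1, 1   [¬◇-rule on 5 via 0R1]
Accessibility: 0R0, 0R1, 1R1
Branch closes: p1 and ¬p1 both at 1.
Every branch closes (one shown): valid in T, hence also in S4, S5 (every theorem of T is a theorem of S4 and S5).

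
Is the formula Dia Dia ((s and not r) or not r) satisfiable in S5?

1. Dia Dia ((s and not r) or not r), u
2. Dia ((s and not r) or not r), v
3. (s and not r) or not r, w
4. not r, w
Accessibility: uRu, uRv, uRw, vRu, vRv, vRw, wRu, wRv, wRw

Yes, satisfiable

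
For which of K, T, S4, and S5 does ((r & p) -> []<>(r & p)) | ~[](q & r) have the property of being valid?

S5

S4-tableau for the negation ~(((r & p) -> []<>(r & p)) | ~[](q & r)):
1. ~(((r & p) -> []<>(r & p)) | ~[](q & r)), w0
2. ~((r & p) -> []<>(r & p)), w0
3. [](q & r), w0
4. r & p, w0
5. ~[]<>(r & p), w0
6. r, w0
7. p, w0
8. q & r, w0
9. q, w0
10. ~<>(r & p), w1
11. q & r, w1
12. q, w1
13. r, w1
14. ~(r & p), w1
15. ~p, w1
Accessibility: w0Rw0, w0Rw1, w1Rw1
Complete open branch: countermodel on an S4-frame, so not valid in S4, nor in K, T (the same frame is also a K-frame and a T-frame).
S5-tableau for the negation ~(((r & p) -> []<>(r & p)) | ~[](q & r)):
1. ~(((r & p) -> []<>(r & p)) | ~[](q & r)), w0
2. ~((r & p) -> []<>(r & p)), w0
3. [](q & r), w0
4. r & p, w0
5. ~[]<>(r & p), w0
6. r, w0
7. p, w0
8. q & r, w0
9. q, w0
10. ~<>(r & p), w1
11. q & r, w1
12. q, w1
13. r, w1
14. ~(r & p), w0
15. ~(r & p), w1
16. ~p, w0
Accessibility: w0Rw0, w0Rw1, w1Rw0, w1Rw1
Branch closes: p and ~p both at w0.
Every branch closes (one shown): valid in S5.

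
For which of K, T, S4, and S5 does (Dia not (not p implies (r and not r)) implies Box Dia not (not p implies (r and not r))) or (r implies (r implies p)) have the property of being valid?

S5

S5-tableau for the negation not ((Dia not (not p implies (r and not r)) implies Box Dia not (not p implies (r and not r))) or (r implies (r implies p))):
1. not ((Dia not (not p implies (r and not r)) implies Box Dia not (not p implies (r and not r))) or (r implies (r implies p))), w0
2. not (Dia not (not p implies (r and not r)) implies Box Dia not (not p implies (r and not r))), w0
3. not (r implies (r implies p)), w0
4. Dia not (not p implies (r and not r)), w0
5. not Box Dia not (not p implies (r and not r)), w0
6. r, w0
7. not (r implies p), w0
8. not p, w0
9. not (not p implies (r and not r)), w1
10. not p, w1
11. not (r and not r), w1
12. r, w1
13. not Dia not (not p implies (r and not r)), w2
14. not p implies (r and not r), w0
15. not p implies (r and not r), w1
16. not p implies (r and not r), w2
17. r and not r, w0
18. not r, w0
Accessibility: w0Rw0, w0Rw1, w0Rw2, w1Rw0, w1Rw1, w1Rw2, w2Rw0, w2Rw1, w2Rw2
Branch closes: r and not r both at w0.
Every branch closes (one shown): valid in S5.
S4-tableau for the negation not ((Dia not (not p implies (r and not r)) implies Box Dia not (not p implies (r and not r))) or (r implies (r implies p))):
1. not ((Dia not (not p implies (r and not r)) implies Box Dia not (not p implies (r and not r))) or (r implies (r implies p))), w0
2. not (Dia not (not p implies (r and not r)) implies Box Dia not (not p implies (r and not r))), w0
3. not (r implies (r implies p)), w0
4. Dia not (not p implies (r and not r)), w0
5. not Box Dia not (not p implies (r and not r)), w0
6. r, w0
7. not (r implies p), w0
8. not p, w0
9. not (not p implies (r and not r)), w1
10. not p, w1
11. not (r and not r), w1
12. r, w1
13. not Dia not (not p implies (r and not r)), w2
14. not p implies (r and not r), w2
15. p, w2
Accessibility: w0Rw0, w0Rw1, w0Rw2, w1Rw1, w2Rw2
Complete open branch: countermodel on an S4-frame, so not valid in S4, nor in K, T (the same frame is also a K-frame and a T-frame).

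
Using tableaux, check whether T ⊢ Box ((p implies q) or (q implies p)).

Valid in T

Tableau for the negation not Box ((p implies q) or (q implies p)):
1. not Box ((p implies q) or (q implies p)), u
2. not ((p implies q) or (q implies p)), v   [neg-Box-rule on 1: fresh world v, uRv]
3. not (p implies q), v   [neg-or-rule on 2]
4. not (q implies p), v   [neg-or-rule on 2]
5. p, v   [neg-implies-rule on 3]
6. not q, v   [neg-implies-rule on 3]
7. q, v   [neg-implies-rule on 4]
8. not p, v   [neg-implies-rule on 4]
Accessibility: uRu, uRv, vRv
Branch closes: q and not q both at v.
All branches of the negation close; one closing branch shown above.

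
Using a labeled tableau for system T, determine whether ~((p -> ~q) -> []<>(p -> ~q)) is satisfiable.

1. ~((p -> ~q) -> []<>(p -> ~q)), w0
2. p -> ~q, w0   [~->-rule on 1]
3. ~[]<>(p -> ~q), w0   [~->-rule on 1]
4. ~q, w0   [->-rule on 2 (branches; this branch)]
5. ~<>(p -> ~q), w1   [~[]-rule on 3: fresh world w1, w0Rw1]
6. ~(p -> ~q), w1   [~<>-rule on 5 via w1Rw1]
7. p, w1   [~->-rule on 6]
8. q, w1   [~->-rule on 6]
Accessibility: w0Rw0, w0Rw1, w1Rw1

Satisfiable (open branch found)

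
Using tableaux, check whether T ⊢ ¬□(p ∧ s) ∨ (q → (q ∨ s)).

Yes, valid

Tableau for the negation ¬(¬□(p ∧ s) ∨ (q → (q ∨ s))):
1. ¬(¬□(p ∧ s) ∨ (q → (q ∨ s))), w0
2. □(p ∧ s), w0
3. ¬(q → (q ∨ s)), w0
4. q, w0
5. ¬(q ∨ s), w0
6. ¬q, w0
7. ¬s, w0
Accessibility: w0Rw0
Branch closes: q and ¬q both at w0.
All branches of the negation close; one closing branch shown above.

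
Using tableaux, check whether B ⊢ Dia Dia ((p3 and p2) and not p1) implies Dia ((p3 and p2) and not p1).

Not valid

Tableau for the negation not (Dia Dia ((p3 and p2) and not p1) implies Dia ((p3 and p2) and not p1)):
1. not (Dia Dia ((p3 and p2) and not p1) implies Dia ((p3 and p2) and not p1)), w0
2. Dia Dia ((p3 and p2) and not p1), w0
3. not Dia ((p3 and p2) and not p1), w0
4. not ((p3 and p2) and not p1), w0
5. p1, w0
6. Dia ((p3 and p2) and not p1), w1
7. not ((p3 and p2) and not p1), w1
8. p1, w1
9. (p3 and p2) and not p1, w2
10. p3 and p2, w2
11. not p1, w2
12. p3, w2
13. p2, w2
Accessibility: w0Rw0, w0Rw1, w1Rw0, w1Rw1, w1Rw2, w2Rw1, w2Rw2
The negation has an open branch (countermodel exists).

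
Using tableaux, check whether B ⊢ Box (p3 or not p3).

Valid

Tableau for the negation not Box (p3 or not p3):
1. not Box (p3 or not p3), u
2. not (p3 or not p3), v   [neg-Box-rule on 1: fresh world v, uRv]
3. not p3, v   [neg-or-rule on 2]
4. p3, v   [neg-or-rule on 2]
Accessibility: uRu, uRv, vRu, vRv
Branch closes: p3 and not p3 both at v.
Every branch of the negation's tableau closes; the branch above is one of them.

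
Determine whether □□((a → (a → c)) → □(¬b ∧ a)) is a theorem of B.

Tableau for the negation ¬□□((a → (a → c)) → □(¬b ∧ a)):
1. ¬□□((a → (a → c)) → □(¬b ∧ a)), 0
2. ¬□((a → (a → c)) → □(¬b ∧ a)), 1
3. ¬((a → (a → c)) → □(¬b ∧ a)), 2
4. a → (a → c), 2
5. ¬□(¬b ∧ a), 2
6. a → c, 2
7. c, 2
8. ¬(¬b ∧ a), 3
9. ¬a, 3
Accessibility: 0R0, 0R1, 1R0, 1R1, 1R2, 2R1, 2R2, 2R3, 3R2, 3R3
The negation has an open branch (countermodel exists).

Not valid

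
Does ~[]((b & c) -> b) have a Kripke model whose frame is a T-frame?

Unsatisfiable (every branch closes)

1. ~[]((b & c) -> b), 0
2. ~((b & c) -> b), 1
3. b & c, 1
4. ~b, 1
5. b, 1
6. c, 1
Accessibility: 0R0, 0R1, 1R1
Branch closes: b and ~b both at 1.
Every branch closes; the branch above is one of them.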